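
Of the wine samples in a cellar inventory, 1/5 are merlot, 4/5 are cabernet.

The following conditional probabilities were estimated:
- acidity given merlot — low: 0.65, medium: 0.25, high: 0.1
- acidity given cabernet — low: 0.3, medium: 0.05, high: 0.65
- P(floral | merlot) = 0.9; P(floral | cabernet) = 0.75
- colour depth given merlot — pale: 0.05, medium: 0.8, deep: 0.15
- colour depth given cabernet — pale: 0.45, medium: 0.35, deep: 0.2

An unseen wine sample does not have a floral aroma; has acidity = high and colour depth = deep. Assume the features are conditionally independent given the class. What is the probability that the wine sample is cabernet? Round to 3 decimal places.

0.989

merlot: 0.2 × 0.1 × (1−0.9) × 0.15 = 0.0003
cabernet: 0.8 × 0.65 × (1−0.75) × 0.2 = 0.026
P(cabernet | x) = 0.026 / 0.0263 ≈ 0.989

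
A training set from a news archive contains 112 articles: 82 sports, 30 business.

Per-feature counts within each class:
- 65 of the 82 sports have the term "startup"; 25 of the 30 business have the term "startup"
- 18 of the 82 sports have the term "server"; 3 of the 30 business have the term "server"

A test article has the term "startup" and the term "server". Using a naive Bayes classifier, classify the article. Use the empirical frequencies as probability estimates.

sports

sports: (82/112) × (65/82) × (18/82) ≈ 0.127395
business: (30/112) × (25/30) × (3/30) ≈ 0.0223214
Highest score → sports.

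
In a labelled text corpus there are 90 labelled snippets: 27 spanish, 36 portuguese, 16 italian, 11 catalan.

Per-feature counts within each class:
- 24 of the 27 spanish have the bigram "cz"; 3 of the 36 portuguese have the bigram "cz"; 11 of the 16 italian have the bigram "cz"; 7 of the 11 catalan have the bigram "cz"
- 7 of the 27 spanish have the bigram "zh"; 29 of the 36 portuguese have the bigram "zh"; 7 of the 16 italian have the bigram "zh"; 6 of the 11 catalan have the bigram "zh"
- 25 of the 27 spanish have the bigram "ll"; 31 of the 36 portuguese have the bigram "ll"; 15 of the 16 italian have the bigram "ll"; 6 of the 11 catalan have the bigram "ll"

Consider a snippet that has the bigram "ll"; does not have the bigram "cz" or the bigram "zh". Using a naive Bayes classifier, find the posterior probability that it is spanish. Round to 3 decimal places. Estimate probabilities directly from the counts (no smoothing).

0.184

spanish: (27/90) × (3/27) × (20/27) × (25/27) ≈ 0.0228624
portuguese: (36/90) × (33/36) × (7/36) × (31/36) ≈ 0.061394
italian: (16/90) × (5/16) × (9/16) × (15/16) = 0.029296875
catalan: (11/90) × (4/11) × (5/11) × (6/11) ≈ 0.0110193
P(spanish | x) = 0.0228624 / 0.124572575 ≈ 0.184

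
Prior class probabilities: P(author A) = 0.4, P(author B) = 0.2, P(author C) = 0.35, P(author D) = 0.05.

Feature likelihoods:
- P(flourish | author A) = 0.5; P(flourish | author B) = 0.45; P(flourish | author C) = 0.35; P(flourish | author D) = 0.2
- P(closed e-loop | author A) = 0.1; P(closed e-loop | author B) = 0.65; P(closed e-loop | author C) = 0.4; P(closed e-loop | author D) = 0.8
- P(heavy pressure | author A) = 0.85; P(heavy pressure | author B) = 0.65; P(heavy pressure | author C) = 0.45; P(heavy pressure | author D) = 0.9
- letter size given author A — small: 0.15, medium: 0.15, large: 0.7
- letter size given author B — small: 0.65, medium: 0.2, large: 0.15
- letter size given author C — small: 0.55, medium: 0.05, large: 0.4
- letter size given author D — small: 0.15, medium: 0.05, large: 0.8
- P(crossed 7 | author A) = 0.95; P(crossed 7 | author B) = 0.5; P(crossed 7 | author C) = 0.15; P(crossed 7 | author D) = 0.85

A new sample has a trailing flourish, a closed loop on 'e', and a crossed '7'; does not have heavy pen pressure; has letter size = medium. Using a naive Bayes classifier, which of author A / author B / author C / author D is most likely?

author B

author A: 0.4 × 0.5 × 0.1 × (1−0.85) × 0.15 × 0.95 = 0.0004275
author B: 0.2 × 0.45 × 0.65 × (1−0.65) × 0.2 × 0.5 = 0.0020475
author C: 0.35 × 0.35 × 0.4 × (1−0.45) × 0.05 × 0.15 = 0.000202125
author D: 0.05 × 0.2 × 0.8 × (1−0.9) × 0.05 × 0.85 = 0.000034
Highest score → author B.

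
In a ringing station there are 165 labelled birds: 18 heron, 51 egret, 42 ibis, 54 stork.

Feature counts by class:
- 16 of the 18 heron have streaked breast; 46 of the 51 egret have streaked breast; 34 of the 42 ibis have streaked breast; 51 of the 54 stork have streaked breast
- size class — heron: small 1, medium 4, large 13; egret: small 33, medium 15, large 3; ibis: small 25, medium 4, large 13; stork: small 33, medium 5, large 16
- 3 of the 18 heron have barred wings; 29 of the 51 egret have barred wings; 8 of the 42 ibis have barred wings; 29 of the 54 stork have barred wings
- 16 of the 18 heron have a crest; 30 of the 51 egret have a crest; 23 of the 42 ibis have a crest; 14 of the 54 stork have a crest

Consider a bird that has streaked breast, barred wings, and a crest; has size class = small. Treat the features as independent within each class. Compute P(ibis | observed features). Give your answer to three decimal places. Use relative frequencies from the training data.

heron: (18/165) × (16/18) × (1/18) × (3/18) × (16/18) ≈ 0.000798105
egret: (51/165) × (46/51) × (33/51) × (29/51) × (30/51) ≈ 0.0603388
ibis: (42/165) × (34/42) × (25/42) × (8/42) × (23/42) ≈ 0.012794
stork: (54/165) × (51/54) × (33/54) × (29/54) × (14/54) ≈ 0.0262993
P(ibis | x) = 0.012794 / 0.100230205 ≈ 0.128

0.128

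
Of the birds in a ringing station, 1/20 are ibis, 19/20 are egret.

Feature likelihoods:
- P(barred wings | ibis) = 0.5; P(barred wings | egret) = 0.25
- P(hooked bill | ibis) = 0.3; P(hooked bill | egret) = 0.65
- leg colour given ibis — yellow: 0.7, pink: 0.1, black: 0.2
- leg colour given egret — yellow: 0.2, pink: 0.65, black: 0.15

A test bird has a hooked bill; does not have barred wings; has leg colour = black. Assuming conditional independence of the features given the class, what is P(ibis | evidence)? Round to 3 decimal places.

ibis: 0.05 × (1−0.5) × 0.3 × 0.2 = 0.0015
egret: 0.95 × (1−0.25) × 0.65 × 0.15 = 0.06946875
P(ibis | x) = 0.0015 / 0.07096875 ≈ 0.021

0.021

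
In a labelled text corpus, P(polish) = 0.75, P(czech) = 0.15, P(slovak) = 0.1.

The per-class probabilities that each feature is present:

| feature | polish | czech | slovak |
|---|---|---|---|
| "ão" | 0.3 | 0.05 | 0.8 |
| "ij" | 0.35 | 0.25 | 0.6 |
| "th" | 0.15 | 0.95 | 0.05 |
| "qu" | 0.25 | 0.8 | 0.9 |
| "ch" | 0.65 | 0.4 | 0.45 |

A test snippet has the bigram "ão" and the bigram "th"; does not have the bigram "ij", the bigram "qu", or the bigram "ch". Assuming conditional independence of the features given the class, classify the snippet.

polish: 0.75 × 0.3 × (1−0.35) × 0.15 × (1−0.25) × (1−0.65) = 0.00575859375
czech: 0.15 × 0.05 × (1−0.25) × 0.95 × (1−0.8) × (1−0.4) = 0.00064125
slovak: 0.1 × 0.8 × (1−0.6) × 0.05 × (1−0.9) × (1−0.45) = 0.000088
Highest score → polish.

polish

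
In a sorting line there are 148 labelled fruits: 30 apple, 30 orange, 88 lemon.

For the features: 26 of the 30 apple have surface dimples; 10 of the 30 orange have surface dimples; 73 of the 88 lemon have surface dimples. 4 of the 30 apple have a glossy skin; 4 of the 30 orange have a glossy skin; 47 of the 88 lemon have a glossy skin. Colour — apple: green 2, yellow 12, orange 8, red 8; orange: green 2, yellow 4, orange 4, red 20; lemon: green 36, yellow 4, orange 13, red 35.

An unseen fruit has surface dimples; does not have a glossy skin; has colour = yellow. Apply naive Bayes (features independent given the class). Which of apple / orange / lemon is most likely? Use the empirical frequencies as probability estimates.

apple

apple: (30/148) × (26/30) × (26/30) × (12/30) ≈ 0.0609009
orange: (30/148) × (10/30) × (26/30) × (4/30) ≈ 0.00780781
lemon: (88/148) × (73/88) × (41/88) × (4/88) ≈ 0.0104458
Highest score → apple.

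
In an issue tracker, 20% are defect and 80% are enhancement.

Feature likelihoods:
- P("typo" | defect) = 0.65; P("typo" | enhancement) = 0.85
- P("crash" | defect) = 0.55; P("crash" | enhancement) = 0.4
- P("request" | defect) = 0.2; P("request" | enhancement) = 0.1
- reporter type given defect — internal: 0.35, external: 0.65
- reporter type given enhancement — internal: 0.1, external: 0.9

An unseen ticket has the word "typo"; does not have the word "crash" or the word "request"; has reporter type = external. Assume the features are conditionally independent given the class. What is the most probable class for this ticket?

enhancement

defect: 0.2 × 0.65 × (1−0.55) × (1−0.2) × 0.65 = 0.03042
enhancement: 0.8 × 0.85 × (1−0.4) × (1−0.1) × 0.9 = 0.33048
Highest score → enhancement.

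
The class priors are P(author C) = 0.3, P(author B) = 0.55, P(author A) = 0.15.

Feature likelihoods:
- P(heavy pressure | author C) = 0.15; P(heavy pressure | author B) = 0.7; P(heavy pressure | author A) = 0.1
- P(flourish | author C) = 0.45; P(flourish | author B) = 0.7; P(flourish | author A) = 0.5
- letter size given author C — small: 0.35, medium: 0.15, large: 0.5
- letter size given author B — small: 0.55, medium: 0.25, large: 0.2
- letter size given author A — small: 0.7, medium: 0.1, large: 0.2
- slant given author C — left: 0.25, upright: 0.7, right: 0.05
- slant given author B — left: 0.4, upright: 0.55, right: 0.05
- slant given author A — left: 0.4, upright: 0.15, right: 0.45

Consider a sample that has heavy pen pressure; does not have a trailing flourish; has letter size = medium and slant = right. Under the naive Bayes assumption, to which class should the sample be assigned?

author B

author C: 0.3 × 0.15 × (1−0.45) × 0.15 × 0.05 = 0.000185625
author B: 0.55 × 0.7 × (1−0.7) × 0.25 × 0.05 = 0.00144375
author A: 0.15 × 0.1 × (1−0.5) × 0.1 × 0.45 = 0.0003375
Highest score → author B.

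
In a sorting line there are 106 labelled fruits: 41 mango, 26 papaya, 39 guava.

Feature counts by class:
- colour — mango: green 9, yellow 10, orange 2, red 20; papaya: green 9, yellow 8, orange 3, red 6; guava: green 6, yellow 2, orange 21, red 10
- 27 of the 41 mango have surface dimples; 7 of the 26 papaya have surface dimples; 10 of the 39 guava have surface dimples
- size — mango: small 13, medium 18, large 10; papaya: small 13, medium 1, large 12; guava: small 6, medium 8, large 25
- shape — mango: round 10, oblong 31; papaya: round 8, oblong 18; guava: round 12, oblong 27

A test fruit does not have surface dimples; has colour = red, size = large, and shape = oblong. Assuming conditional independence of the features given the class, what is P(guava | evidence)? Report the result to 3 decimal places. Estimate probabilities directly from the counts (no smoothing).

mango: (41/106) × (20/41) × (14/41) × (10/41) × (31/41) ≈ 0.0118813
papaya: (26/106) × (6/26) × (19/26) × (12/26) × (18/26) ≈ 0.013217
guava: (39/106) × (10/39) × (29/39) × (25/39) × (27/39) ≈ 0.0311316
P(guava | x) = 0.0311316 / 0.0562299 ≈ 0.554

0.554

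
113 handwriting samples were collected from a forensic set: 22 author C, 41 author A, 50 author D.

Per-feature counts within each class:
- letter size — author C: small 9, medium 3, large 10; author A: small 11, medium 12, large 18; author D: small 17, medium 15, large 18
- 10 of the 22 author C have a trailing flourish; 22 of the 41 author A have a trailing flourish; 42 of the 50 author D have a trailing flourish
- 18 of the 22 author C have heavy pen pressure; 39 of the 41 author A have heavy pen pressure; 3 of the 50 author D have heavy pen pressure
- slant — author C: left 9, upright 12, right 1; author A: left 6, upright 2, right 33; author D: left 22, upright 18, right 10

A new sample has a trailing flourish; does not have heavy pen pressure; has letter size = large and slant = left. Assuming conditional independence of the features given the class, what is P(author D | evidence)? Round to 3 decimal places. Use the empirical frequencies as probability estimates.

author C: (22/113) × (10/22) × (10/22) × (4/22) × (9/22) ≈ 0.00299196
author A: (41/113) × (18/41) × (22/41) × (2/41) × (6/41) ≈ 0.000610164
author D: (50/113) × (18/50) × (42/50) × (47/50) × (22/50) ≈ 0.0553419
P(author D | x) = 0.0553419 / 0.058944024 ≈ 0.939

0.939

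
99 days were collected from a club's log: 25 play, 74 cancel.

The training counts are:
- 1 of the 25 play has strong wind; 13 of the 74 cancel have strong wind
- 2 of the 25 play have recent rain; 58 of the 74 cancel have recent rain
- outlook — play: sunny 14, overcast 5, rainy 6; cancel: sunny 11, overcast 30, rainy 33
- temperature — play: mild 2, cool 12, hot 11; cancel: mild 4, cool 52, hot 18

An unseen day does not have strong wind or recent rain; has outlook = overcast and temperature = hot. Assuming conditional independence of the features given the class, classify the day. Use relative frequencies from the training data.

play: (25/99) × (24/25) × (23/25) × (5/25) × (11/25) ≈ 0.0196267
cancel: (74/99) × (61/74) × (16/74) × (30/74) × (18/74) ≈ 0.0131375
Highest score → play.

play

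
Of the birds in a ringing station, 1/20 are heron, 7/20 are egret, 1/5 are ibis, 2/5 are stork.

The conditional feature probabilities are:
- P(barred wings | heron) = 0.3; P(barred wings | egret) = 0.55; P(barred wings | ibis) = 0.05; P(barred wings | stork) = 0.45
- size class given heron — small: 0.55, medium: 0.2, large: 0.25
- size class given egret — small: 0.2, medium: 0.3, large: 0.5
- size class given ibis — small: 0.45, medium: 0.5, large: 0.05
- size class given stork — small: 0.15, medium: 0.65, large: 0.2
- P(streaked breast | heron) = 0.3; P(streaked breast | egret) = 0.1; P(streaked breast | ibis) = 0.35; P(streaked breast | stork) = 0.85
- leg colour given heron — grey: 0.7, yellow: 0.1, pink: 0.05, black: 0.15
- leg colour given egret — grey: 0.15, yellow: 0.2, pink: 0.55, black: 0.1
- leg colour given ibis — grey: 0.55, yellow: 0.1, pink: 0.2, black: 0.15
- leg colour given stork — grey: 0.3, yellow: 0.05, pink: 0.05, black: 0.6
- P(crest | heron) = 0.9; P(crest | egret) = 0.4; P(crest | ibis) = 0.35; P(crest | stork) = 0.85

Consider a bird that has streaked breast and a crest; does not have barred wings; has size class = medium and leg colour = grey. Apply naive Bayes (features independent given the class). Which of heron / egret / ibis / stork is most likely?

stork

heron: 0.05 × (1−0.3) × 0.2 × 0.3 × 0.7 × 0.9 = 0.001323
egret: 0.35 × (1−0.55) × 0.3 × 0.1 × 0.15 × 0.4 = 0.0002835
ibis: 0.2 × (1−0.05) × 0.5 × 0.35 × 0.55 × 0.35 = 0.006400625
stork: 0.4 × (1−0.45) × 0.65 × 0.85 × 0.3 × 0.85 = 0.03099525
Highest score → stork.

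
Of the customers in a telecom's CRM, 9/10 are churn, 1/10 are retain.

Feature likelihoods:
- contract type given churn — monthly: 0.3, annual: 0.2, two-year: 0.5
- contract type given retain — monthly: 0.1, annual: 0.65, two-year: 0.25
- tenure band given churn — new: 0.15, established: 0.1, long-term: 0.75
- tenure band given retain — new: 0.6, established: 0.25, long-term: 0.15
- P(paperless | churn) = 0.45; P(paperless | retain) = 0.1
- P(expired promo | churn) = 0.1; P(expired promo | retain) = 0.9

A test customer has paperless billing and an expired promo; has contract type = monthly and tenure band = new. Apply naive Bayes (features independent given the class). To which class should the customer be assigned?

churn: 0.9 × 0.3 × 0.15 × 0.45 × 0.1 = 0.0018225
retain: 0.1 × 0.1 × 0.6 × 0.1 × 0.9 = 0.00054
Highest score → churn.

churn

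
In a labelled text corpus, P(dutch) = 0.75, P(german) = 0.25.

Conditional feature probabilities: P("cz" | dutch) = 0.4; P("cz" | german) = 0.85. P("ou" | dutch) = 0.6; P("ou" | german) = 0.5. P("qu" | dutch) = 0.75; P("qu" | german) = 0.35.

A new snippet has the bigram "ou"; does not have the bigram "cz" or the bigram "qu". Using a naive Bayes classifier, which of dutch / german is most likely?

dutch: 0.75 × (1−0.4) × 0.6 × (1−0.75) = 0.0675
german: 0.25 × (1−0.85) × 0.5 × (1−0.35) = 0.0121875
Highest score → dutch.

dutch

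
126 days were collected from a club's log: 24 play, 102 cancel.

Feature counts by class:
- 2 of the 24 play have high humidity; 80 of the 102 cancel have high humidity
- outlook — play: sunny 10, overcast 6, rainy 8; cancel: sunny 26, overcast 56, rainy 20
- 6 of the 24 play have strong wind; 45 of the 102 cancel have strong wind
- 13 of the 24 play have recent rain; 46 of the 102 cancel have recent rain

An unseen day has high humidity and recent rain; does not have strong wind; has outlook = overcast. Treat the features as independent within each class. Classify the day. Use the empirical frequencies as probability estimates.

cancel

play: (24/126) × (2/24) × (6/24) × (18/24) × (13/24) ≈ 0.0016121
cancel: (102/126) × (80/102) × (56/102) × (57/102) × (46/102) ≈ 0.0878496
Highest score → cancel.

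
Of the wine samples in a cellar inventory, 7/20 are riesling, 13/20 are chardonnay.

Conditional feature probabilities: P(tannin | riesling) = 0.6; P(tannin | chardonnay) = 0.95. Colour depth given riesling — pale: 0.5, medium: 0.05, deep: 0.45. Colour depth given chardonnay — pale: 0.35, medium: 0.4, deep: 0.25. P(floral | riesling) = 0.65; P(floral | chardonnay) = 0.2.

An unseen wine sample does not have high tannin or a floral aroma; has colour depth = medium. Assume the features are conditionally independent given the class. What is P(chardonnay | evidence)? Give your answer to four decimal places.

0.8093

riesling: 0.35 × (1−0.6) × 0.05 × (1−0.65) = 0.00245
chardonnay: 0.65 × (1−0.95) × 0.4 × (1−0.2) = 0.0104
P(chardonnay | x) = 0.0104 / 0.01285 ≈ 0.8093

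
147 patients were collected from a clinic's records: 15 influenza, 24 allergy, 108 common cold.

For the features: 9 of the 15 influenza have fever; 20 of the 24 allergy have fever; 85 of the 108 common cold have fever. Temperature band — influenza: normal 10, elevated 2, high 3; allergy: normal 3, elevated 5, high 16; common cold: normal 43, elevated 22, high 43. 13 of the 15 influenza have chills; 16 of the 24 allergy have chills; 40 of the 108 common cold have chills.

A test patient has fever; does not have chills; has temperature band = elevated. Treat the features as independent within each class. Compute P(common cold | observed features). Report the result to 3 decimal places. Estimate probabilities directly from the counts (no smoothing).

influenza: (15/147) × (9/15) × (2/15) × (2/15) ≈ 0.00108844
allergy: (24/147) × (20/24) × (5/24) × (8/24) ≈ 0.00944822
common cold: (108/147) × (85/108) × (22/108) × (68/108) ≈ 0.0741627
P(common cold | x) = 0.0741627 / 0.08469936 ≈ 0.876

0.876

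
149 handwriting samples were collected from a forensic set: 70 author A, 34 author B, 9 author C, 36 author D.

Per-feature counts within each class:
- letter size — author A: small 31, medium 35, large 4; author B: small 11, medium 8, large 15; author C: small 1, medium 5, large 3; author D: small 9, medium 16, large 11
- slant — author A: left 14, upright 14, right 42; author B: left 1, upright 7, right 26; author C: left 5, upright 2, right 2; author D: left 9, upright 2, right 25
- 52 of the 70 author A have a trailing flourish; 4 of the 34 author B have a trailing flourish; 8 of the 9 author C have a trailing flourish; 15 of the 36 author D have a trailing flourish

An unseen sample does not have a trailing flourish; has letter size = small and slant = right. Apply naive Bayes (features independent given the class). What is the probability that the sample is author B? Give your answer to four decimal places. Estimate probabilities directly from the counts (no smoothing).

0.4675

author A: (70/149) × (31/70) × (42/70) × (18/70) ≈ 0.0320997
author B: (34/149) × (11/34) × (26/34) × (30/34) ≈ 0.0498131
author C: (9/149) × (1/9) × (2/9) × (1/9) ≈ 0.000165714
author D: (36/149) × (9/36) × (25/36) × (21/36) ≈ 0.0244687
P(author B | x) = 0.0498131 / 0.106547214 ≈ 0.4675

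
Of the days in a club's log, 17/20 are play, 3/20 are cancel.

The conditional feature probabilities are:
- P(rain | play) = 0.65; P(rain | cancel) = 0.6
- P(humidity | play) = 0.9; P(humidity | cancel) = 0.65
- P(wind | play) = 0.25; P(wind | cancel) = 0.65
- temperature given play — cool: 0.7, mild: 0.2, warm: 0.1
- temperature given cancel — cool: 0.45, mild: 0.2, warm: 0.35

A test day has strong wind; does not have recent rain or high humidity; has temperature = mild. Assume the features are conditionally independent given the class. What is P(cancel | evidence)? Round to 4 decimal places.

play: 0.85 × (1−0.65) × (1−0.9) × 0.25 × 0.2 = 0.0014875
cancel: 0.15 × (1−0.6) × (1−0.65) × 0.65 × 0.2 = 0.00273
P(cancel | x) = 0.00273 / 0.0042175 ≈ 0.6473

0.6473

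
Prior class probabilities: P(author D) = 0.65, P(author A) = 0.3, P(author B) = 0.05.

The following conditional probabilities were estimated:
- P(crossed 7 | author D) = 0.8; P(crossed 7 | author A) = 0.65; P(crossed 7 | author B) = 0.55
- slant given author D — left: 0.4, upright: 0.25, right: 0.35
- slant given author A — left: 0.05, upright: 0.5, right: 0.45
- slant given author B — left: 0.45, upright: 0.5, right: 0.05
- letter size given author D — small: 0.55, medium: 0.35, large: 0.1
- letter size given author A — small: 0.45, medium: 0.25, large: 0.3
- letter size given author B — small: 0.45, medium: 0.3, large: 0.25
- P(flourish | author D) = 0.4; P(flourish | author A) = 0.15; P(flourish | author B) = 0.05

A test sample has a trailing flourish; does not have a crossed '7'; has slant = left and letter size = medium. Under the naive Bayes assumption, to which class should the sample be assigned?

author D: 0.65 × (1−0.8) × 0.4 × 0.35 × 0.4 = 0.00728
author A: 0.3 × (1−0.65) × 0.05 × 0.25 × 0.15 = 0.000196875
author B: 0.05 × (1−0.55) × 0.45 × 0.3 × 0.05 = 0.000151875
Highest score → author D.

author D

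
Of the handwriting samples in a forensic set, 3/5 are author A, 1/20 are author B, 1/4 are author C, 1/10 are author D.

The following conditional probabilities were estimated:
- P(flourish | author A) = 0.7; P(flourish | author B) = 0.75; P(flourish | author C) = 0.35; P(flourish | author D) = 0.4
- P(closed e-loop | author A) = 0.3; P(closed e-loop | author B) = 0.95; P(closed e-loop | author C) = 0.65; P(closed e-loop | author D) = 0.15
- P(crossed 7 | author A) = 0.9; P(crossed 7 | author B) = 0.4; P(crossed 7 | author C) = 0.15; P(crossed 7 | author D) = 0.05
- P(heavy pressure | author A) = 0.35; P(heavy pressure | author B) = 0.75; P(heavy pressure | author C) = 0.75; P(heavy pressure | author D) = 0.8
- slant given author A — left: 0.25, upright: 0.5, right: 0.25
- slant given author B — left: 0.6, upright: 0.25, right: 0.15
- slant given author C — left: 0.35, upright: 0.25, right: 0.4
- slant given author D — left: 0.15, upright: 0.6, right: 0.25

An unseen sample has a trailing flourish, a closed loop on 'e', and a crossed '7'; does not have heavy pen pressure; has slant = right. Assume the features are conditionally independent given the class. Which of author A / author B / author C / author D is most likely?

author A: 0.6 × 0.7 × 0.3 × 0.9 × (1−0.35) × 0.25 = 0.0184275
author B: 0.05 × 0.75 × 0.95 × 0.4 × (1−0.75) × 0.15 = 0.000534375
author C: 0.25 × 0.35 × 0.65 × 0.15 × (1−0.75) × 0.4 = 0.000853125
author D: 0.1 × 0.4 × 0.15 × 0.05 × (1−0.8) × 0.25 = 0.000015
Highest score → author A.

author A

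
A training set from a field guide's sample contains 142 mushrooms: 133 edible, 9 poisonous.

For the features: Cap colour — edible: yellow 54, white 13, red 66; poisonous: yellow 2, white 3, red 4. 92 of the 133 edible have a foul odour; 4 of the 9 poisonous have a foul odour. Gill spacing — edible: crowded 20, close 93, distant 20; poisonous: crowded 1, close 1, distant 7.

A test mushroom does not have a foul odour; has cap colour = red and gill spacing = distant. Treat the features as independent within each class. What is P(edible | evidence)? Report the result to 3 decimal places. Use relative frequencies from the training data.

edible: (133/142) × (66/133) × (41/133) × (20/133) ≈ 0.021546
poisonous: (9/142) × (4/9) × (5/9) × (7/9) ≈ 0.0121718
P(edible | x) = 0.021546 / 0.0337178 ≈ 0.639

0.639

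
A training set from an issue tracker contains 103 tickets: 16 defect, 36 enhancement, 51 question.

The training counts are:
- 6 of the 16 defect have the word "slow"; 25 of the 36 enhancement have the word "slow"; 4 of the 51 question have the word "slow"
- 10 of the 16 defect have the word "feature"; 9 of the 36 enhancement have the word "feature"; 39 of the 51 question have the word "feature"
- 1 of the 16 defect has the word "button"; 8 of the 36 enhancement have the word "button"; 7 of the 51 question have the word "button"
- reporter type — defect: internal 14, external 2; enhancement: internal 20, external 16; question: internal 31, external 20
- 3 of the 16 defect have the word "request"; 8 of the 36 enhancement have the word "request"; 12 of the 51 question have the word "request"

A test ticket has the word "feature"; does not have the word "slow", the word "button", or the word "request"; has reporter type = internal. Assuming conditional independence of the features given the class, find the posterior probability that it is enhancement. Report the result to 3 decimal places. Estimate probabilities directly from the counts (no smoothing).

0.047

defect: (16/103) × (10/16) × (10/16) × (15/16) × (14/16) × (13/16) ≈ 0.0404432
enhancement: (36/103) × (11/36) × (9/36) × (28/36) × (20/36) × (28/36) ≈ 0.00897292
question: (51/103) × (47/51) × (39/51) × (44/51) × (31/51) × (39/51) ≈ 0.139934
P(enhancement | x) = 0.00897292 / 0.18935012 ≈ 0.047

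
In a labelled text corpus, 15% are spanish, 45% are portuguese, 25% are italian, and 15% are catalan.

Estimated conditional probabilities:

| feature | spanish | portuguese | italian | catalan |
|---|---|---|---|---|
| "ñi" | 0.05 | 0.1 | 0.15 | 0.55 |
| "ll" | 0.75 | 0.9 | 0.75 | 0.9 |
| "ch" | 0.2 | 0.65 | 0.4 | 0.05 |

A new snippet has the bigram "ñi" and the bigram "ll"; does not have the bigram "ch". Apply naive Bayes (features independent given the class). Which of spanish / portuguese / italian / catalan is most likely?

spanish: 0.15 × 0.05 × 0.75 × (1−0.2) = 0.0045
portuguese: 0.45 × 0.1 × 0.9 × (1−0.65) = 0.014175
italian: 0.25 × 0.15 × 0.75 × (1−0.4) = 0.016875
catalan: 0.15 × 0.55 × 0.9 × (1−0.05) = 0.0705375
Highest score → catalan.

catalan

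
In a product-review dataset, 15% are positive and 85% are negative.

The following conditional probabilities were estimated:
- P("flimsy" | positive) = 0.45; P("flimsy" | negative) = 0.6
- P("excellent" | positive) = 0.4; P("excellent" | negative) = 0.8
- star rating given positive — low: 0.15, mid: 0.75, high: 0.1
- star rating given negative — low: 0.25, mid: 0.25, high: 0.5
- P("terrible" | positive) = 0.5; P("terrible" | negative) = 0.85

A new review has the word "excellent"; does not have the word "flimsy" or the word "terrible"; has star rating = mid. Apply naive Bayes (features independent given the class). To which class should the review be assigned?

positive: 0.15 × (1−0.45) × 0.4 × 0.75 × (1−0.5) = 0.012375
negative: 0.85 × (1−0.6) × 0.8 × 0.25 × (1−0.85) = 0.0102
Highest score → positive.

positive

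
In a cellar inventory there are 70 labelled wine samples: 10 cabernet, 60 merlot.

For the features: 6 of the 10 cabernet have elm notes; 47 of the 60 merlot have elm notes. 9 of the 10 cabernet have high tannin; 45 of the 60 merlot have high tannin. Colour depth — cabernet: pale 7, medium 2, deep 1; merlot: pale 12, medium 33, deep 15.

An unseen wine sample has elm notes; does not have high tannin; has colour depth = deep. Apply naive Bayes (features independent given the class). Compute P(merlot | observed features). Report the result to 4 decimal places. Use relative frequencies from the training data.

cabernet: (10/70) × (6/10) × (1/10) × (1/10) ≈ 0.000857143
merlot: (60/70) × (47/60) × (15/60) × (15/60) ≈ 0.0419643
P(merlot | x) = 0.0419643 / 0.042821443 ≈ 0.9800

0.9800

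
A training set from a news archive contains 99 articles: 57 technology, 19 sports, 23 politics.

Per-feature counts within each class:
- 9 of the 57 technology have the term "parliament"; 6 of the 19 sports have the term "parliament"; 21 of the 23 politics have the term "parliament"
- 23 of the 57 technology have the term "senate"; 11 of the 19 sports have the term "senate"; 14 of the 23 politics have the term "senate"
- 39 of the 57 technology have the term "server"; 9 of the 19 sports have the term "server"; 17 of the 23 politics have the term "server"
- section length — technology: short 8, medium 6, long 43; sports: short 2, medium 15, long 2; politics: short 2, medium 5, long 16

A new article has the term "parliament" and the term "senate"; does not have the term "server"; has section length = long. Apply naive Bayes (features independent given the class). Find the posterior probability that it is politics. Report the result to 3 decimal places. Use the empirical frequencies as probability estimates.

0.687

technology: (57/99) × (9/57) × (23/57) × (18/57) × (43/57) ≈ 0.00873879
sports: (19/99) × (6/19) × (11/19) × (10/19) × (2/19) ≈ 0.00194392
politics: (23/99) × (21/23) × (14/23) × (6/23) × (16/23) ≈ 0.0234315
P(politics | x) = 0.0234315 / 0.03411421 ≈ 0.687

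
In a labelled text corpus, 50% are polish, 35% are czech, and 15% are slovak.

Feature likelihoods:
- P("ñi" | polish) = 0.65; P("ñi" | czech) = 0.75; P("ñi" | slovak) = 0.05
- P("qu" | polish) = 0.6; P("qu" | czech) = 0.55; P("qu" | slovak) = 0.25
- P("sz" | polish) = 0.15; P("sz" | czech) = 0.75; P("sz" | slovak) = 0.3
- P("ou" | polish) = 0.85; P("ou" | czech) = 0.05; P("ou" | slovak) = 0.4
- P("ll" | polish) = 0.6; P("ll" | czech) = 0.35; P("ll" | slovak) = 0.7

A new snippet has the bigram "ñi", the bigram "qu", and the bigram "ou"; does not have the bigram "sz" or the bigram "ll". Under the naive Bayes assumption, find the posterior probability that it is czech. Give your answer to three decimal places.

0.020

polish: 0.5 × 0.65 × 0.6 × (1−0.15) × 0.85 × (1−0.6) = 0.056355
czech: 0.35 × 0.75 × 0.55 × (1−0.75) × 0.05 × (1−0.35) = 0.001173046875
slovak: 0.15 × 0.05 × 0.25 × (1−0.3) × 0.4 × (1−0.7) = 0.0001575
P(czech | x) = 0.001173046875 / 0.057685546875 ≈ 0.020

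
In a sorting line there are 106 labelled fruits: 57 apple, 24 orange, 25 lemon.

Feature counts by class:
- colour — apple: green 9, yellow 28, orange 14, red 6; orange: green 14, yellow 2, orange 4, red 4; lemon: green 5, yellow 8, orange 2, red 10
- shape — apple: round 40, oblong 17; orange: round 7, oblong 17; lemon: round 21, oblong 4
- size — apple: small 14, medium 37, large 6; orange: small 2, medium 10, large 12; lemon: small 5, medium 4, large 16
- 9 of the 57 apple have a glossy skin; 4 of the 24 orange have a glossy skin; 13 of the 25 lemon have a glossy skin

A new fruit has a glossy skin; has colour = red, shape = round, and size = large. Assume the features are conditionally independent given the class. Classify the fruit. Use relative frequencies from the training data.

apple: (57/106) × (6/57) × (40/57) × (6/57) × (9/57) ≈ 0.000660199
orange: (24/106) × (4/24) × (7/24) × (12/24) × (4/24) ≈ 0.000917191
lemon: (25/106) × (10/25) × (21/25) × (16/25) × (13/25) ≈ 0.0263728
Highest score → lemon.

lemon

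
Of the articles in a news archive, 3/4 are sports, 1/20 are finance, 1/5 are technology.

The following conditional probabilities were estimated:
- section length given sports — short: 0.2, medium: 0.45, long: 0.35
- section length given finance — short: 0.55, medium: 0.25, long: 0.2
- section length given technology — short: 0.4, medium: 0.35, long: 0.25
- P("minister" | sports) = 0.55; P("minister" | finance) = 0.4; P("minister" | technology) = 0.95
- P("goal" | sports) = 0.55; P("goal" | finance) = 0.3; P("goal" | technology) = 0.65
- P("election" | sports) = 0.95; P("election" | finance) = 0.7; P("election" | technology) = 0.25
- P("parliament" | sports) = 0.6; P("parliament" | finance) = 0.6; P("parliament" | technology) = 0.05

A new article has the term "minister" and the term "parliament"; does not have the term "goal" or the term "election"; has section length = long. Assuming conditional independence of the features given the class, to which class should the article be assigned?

sports

sports: 0.75 × 0.35 × 0.55 × (1−0.55) × (1−0.95) × 0.6 = 0.0019490625
finance: 0.05 × 0.2 × 0.4 × (1−0.3) × (1−0.7) × 0.6 = 0.000504
technology: 0.2 × 0.25 × 0.95 × (1−0.65) × (1−0.25) × 0.05 = 0.0006234375
Highest score → sports.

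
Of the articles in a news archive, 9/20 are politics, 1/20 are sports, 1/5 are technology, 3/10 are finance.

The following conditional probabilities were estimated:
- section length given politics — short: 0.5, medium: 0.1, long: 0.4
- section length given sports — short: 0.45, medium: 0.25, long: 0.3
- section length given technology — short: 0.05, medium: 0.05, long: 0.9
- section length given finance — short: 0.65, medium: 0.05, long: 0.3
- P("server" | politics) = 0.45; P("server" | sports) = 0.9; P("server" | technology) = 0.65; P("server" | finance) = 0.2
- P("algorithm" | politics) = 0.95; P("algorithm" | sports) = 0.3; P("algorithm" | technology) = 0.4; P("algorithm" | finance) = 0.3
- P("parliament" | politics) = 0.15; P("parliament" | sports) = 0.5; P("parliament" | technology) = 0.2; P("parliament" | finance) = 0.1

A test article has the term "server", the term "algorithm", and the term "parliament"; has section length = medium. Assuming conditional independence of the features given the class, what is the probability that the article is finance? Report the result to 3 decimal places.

0.017

politics: 0.45 × 0.1 × 0.45 × 0.95 × 0.15 = 0.002885625
sports: 0.05 × 0.25 × 0.9 × 0.3 × 0.5 = 0.0016875
technology: 0.2 × 0.05 × 0.65 × 0.4 × 0.2 = 0.00052
finance: 0.3 × 0.05 × 0.2 × 0.3 × 0.1 = 0.00009
P(finance | x) = 0.00009 / 0.005183125 ≈ 0.017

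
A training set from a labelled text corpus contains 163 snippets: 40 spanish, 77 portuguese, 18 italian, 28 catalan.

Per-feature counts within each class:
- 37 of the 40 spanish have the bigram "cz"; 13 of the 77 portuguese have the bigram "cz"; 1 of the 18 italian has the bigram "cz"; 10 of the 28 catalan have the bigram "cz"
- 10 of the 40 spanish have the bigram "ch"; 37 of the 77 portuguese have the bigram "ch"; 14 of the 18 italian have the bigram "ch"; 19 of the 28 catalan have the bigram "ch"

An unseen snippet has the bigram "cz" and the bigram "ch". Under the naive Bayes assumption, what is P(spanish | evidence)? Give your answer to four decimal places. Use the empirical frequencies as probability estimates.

spanish: (40/163) × (37/40) × (10/40) ≈ 0.0567485
portuguese: (77/163) × (13/77) × (37/77) ≈ 0.0383236
italian: (18/163) × (1/18) × (14/18) ≈ 0.00477164
catalan: (28/163) × (10/28) × (19/28) ≈ 0.0416301
P(spanish | x) = 0.0567485 / 0.14147384 ≈ 0.4011

0.4011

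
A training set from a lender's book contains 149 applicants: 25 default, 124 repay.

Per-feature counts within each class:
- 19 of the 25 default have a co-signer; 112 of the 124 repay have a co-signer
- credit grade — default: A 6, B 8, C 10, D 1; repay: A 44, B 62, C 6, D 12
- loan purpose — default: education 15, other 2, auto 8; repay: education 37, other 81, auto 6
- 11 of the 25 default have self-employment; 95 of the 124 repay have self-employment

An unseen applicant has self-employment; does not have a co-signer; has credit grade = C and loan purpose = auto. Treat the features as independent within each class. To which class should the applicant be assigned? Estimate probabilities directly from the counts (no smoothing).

default

default: (25/149) × (6/25) × (10/25) × (8/25) × (11/25) ≈ 0.00226792
repay: (124/149) × (12/124) × (6/124) × (6/124) × (95/124) ≈ 0.000144463
Highest score → default.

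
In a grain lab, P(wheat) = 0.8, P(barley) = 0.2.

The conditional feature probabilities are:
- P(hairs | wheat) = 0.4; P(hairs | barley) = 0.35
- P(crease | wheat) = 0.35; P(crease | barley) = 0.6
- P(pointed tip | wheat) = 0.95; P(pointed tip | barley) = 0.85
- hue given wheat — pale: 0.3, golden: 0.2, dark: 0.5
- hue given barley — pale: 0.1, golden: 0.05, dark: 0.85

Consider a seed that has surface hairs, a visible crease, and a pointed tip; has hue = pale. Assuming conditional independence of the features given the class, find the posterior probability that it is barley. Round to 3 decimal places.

0.101

wheat: 0.8 × 0.4 × 0.35 × 0.95 × 0.3 = 0.03192
barley: 0.2 × 0.35 × 0.6 × 0.85 × 0.1 = 0.00357
P(barley | x) = 0.00357 / 0.03549 ≈ 0.101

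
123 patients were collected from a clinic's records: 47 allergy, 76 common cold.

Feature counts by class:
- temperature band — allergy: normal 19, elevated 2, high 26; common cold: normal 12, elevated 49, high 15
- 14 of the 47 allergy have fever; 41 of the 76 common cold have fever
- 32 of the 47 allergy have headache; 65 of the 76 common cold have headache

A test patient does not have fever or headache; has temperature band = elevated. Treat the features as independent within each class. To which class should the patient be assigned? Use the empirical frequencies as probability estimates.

allergy: (47/123) × (2/47) × (33/47) × (15/47) ≈ 0.00364363
common cold: (76/123) × (49/76) × (35/76) × (11/76) ≈ 0.0265537
Highest score → common cold.

common cold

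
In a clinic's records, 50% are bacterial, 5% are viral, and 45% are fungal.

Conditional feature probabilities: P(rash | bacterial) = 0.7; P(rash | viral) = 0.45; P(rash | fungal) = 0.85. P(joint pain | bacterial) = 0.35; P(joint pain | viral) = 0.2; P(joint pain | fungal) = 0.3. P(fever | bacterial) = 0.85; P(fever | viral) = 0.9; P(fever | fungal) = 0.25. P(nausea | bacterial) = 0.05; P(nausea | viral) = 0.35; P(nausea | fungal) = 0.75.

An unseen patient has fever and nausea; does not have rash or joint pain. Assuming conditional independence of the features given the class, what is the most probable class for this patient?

bacterial: 0.5 × (1−0.7) × (1−0.35) × 0.85 × 0.05 = 0.00414375
viral: 0.05 × (1−0.45) × (1−0.2) × 0.9 × 0.35 = 0.00693
fungal: 0.45 × (1−0.85) × (1−0.3) × 0.25 × 0.75 = 0.008859375
Highest score → fungal.

fungal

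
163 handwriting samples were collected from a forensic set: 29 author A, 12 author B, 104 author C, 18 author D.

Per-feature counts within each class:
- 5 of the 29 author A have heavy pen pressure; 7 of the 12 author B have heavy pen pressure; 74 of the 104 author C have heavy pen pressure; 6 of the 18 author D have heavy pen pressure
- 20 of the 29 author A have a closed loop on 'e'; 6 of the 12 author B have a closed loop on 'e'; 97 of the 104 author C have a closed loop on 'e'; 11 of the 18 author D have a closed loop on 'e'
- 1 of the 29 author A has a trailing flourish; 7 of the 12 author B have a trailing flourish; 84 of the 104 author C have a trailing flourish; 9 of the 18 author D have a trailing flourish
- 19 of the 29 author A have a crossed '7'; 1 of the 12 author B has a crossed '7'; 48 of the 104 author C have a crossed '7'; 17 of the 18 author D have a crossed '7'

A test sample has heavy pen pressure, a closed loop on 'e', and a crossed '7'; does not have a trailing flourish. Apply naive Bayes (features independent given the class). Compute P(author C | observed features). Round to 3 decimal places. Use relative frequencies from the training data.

author A: (29/163) × (5/29) × (20/29) × (28/29) × (19/29) ≈ 0.0133823
author B: (12/163) × (7/12) × (6/12) × (5/12) × (1/12) ≈ 0.000745569
author C: (104/163) × (74/104) × (97/104) × (20/104) × (48/104) ≈ 0.0375826
author D: (18/163) × (6/18) × (11/18) × (9/18) × (17/18) ≈ 0.0106226
P(author C | x) = 0.0375826 / 0.062333069 ≈ 0.603

0.603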